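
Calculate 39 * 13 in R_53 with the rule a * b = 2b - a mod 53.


39 * 13 = 2*13 - 39 mod 53
= 26 - 39 mod 53
= -13 mod 53 = 40

40


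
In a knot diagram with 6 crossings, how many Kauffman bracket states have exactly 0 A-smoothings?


We choose which 0 of 6 crossings get A-smoothings.
C(6, 0) = 6! / (0! * 6!)
= 1

1


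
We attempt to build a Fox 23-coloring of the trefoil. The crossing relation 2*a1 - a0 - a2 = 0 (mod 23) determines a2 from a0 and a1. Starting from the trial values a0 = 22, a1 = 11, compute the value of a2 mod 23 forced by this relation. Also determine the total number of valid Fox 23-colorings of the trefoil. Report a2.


Step 1: Apply the given crossing relation 2*a1 - a0 - a2 = 0 (mod 23).
  a2 = 2*a1 - a0 mod 23
  a2 = 2*11 - 22 mod 23
  a2 = 22 - 22 mod 23
  a2 = 0 mod 23 = 0
Step 2: The trefoil has determinant 3.
  Number of Fox p-colorings (p prime) is p^2 if p = 3, else p.
  Since 23 does not divide 3, only trivial (constant) colorings exist.
  (So the trial a0 = 22, a1 = 11 with a0 != a1 does NOT extend to a valid coloring of the whole trefoil: the other two crossing relations require 3*(a1 - a0) = 0 (mod 23), which fails.)
  Total colorings = 23
Step 3: a2 = 0, total Fox 23-colorings = 23

0


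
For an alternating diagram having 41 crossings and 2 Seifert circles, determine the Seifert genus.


For alternating knots, g = (c - s + 1)/2.
= (41 - 2 + 1)/2
= 40/2 = 20

20


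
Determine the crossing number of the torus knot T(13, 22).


For a torus knot T(p, q) with gcd(p,q)=1,
the crossing number is min(p*(q-1), q*(p-1)).
p*(q-1) = 13*21 = 273
q*(p-1) = 22*12 = 264
min(273, 264) = 264

264


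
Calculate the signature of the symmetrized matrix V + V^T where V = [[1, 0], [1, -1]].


Step 1: V + V^T = [[2, 1], [1, -2]]
Step 2: trace = 0, det = -5
Step 3: Discriminant = 0^2 - 4*(-5) = 20
Step 4: Eigenvalues: 2.23607, -2.23607
Step 5: Signature = (# positive eigenvalues) - (# negative eigenvalues) = 0

0


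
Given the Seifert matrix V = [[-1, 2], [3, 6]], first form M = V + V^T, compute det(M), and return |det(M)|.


Step 1: Form V + V^T where V = [[-1, 2], [3, 6]]
  V^T = [[-1, 3], [2, 6]]
  V + V^T = [[-2, 5], [5, 12]]
Step 2: det(V + V^T) = (-2)*12 - 5*5
  = -24 - 25 = -49
Step 3: Knot determinant = |det(V + V^T)| = |-49| = 49

49


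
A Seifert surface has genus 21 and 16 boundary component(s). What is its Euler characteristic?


chi = 2 - 2g - b
= 2 - 2*21 - 16
= 2 - 42 - 16 = -56

-56


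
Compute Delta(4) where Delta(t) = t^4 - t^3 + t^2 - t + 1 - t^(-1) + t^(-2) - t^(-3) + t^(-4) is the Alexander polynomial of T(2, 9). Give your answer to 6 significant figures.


Substituting t = 4 into Delta(t) = t^4 - t^3 + t^2 - t + 1 - t^(-1) + t^(-2) - t^(-3) + t^(-4):
Term values: (256) + (-64) + (16) + (-4) + (1) + (-0.25) + (0.0625) + (-0.015625) + (0.00390625)
Sum = 204.8007812
Rounded to 6 significant figures: 204.801

204.801


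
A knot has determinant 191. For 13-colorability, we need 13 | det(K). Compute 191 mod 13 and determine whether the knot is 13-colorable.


Step 1: A knot is p-colorable if and only if p divides its determinant.
Step 2: Compute 191 mod 13.
191 = 14 * 13 + 9
Step 3: 191 mod 13 = 9
Step 4: The knot is 13-colorable: no

9


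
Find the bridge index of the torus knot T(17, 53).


The bridge number of T(p,q) is min(p,q).
min(17, 53) = 17

17


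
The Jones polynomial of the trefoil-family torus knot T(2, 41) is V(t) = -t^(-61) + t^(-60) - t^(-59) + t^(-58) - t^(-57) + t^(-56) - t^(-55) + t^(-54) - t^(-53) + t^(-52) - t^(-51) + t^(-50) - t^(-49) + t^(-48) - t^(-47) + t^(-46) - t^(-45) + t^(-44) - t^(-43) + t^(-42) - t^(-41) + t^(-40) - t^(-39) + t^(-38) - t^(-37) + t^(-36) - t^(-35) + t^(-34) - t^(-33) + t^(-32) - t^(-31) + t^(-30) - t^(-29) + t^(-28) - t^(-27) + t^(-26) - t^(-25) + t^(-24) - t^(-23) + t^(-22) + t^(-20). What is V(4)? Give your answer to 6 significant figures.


Substituting t = 4 into V(t) = -t^(-61) + t^(-60) - t^(-59) + t^(-58) - t^(-57) + t^(-56) - t^(-55) + t^(-54) - t^(-53) + t^(-52) - t^(-51) + t^(-50) - t^(-49) + t^(-48) - t^(-47) + t^(-46) - t^(-45) + t^(-44) - t^(-43) + t^(-42) - t^(-41) + t^(-40) - t^(-39) + t^(-38) - t^(-37) + t^(-36) - t^(-35) + t^(-34) - t^(-33) + t^(-32) - t^(-31) + t^(-30) - t^(-29) + t^(-28) - t^(-27) + t^(-26) - t^(-25) + t^(-24) - t^(-23) + t^(-22) + t^(-20):
  (-)t^(-61) = -1.88079e-37
  (+)t^(-60) = 7.52316e-37
  (-)t^(-59) = -3.00927e-36
  (+)t^(-58) = 1.20371e-35
  (-)t^(-57) = -4.81482e-35
  (+)t^(-56) = 1.92593e-34
  (-)t^(-55) = -7.70372e-34
  (+)t^(-54) = 3.08149e-33
  (-)t^(-53) = -1.2326e-32
  (+)t^(-52) = 4.93038e-32
  (-)t^(-51) = -1.97215e-31
  (+)t^(-50) = 7.88861e-31
  (-)t^(-49) = -3.15544e-30
  (+)t^(-48) = 1.26218e-29
  (-)t^(-47) = -5.04871e-29
  (+)t^(-46) = 2.01948e-28
  (-)t^(-45) = -8.07794e-28
  (+)t^(-44) = 3.23117e-27
  (-)t^(-43) = -1.29247e-26
  (+)t^(-42) = 5.16988e-26
  (-)t^(-41) = -2.06795e-25
  (+)t^(-40) = 8.27181e-25
  (-)t^(-39) = -3.30872e-24
  (+)t^(-38) = 1.32349e-23
  (-)t^(-37) = -5.29396e-23
  (+)t^(-36) = 2.11758e-22
  (-)t^(-35) = -8.47033e-22
  (+)t^(-34) = 3.38813e-21
  (-)t^(-33) = -1.35525e-20
  (+)t^(-32) = 5.42101e-20
  (-)t^(-31) = -2.1684e-19
  (+)t^(-30) = 8.67362e-19
  (-)t^(-29) = -3.46945e-18
  (+)t^(-28) = 1.38778e-17
  (-)t^(-27) = -5.55112e-17
  (+)t^(-26) = 2.22045e-16
  (-)t^(-25) = -8.88178e-16
  (+)t^(-24) = 3.55271e-15
  (-)t^(-23) = -1.42109e-14
  (+)t^(-22) = 5.68434e-14
  (+)t^(-20) = 9.09495e-13
Sum = (-1.88079e-37) + (7.52316e-37) + (-3.00927e-36) + (1.20371e-35) + (-4.81482e-35) + (1.92593e-34) + (-7.70372e-34) + (3.08149e-33) + (-1.2326e-32) + (4.93038e-32) + (-1.97215e-31) + (7.88861e-31) + (-3.15544e-30) + (1.26218e-29) + (-5.04871e-29) + (2.01948e-28) + (-8.07794e-28) + (3.23117e-27) + (-1.29247e-26) + (5.16988e-26) + (-2.06795e-25) + (8.27181e-25) + (-3.30872e-24) + (1.32349e-23) + (-5.29396e-23) + (2.11758e-22) + (-8.47033e-22) + (3.38813e-21) + (-1.35525e-20) + (5.42101e-20) + (-2.1684e-19) + (8.67362e-19) + (-3.46945e-18) + (1.38778e-17) + (-5.55112e-17) + (2.22045e-16) + (-8.88178e-16) + (3.55271e-15) + (-1.42109e-14) + (5.68434e-14) + (9.09495e-13)
= 9.549694369e-13
Rounded to 6 significant figures: 9.54969e-13

9.54969e-13


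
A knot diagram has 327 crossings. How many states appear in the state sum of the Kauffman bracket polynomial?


Each crossing contributes 2 choices (A-smoothing or B-smoothing).
Total states = 2^327 = 273406340597876490546562778389702670669146178861651554553221325801244124899921990402939147127881728

273406340597876490546562778389702670669146178861651554553221325801244124899921990402939147127881728


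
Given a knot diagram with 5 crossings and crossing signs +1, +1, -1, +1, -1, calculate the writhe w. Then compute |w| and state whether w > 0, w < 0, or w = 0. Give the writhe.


Step 1: Count positive crossings (+1).
Positive crossings: 3
Step 2: Count negative crossings (-1).
Negative crossings: 2
Step 3: Writhe = (positive) - (negative)
w = 3 - 2 = 1
Step 4: |w| = 1, and w is positive

1


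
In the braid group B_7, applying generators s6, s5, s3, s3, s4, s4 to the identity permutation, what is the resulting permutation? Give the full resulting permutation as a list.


Starting with identity [1, 2, 3, 4, 5, 6, 7].
Apply generators in sequence:
  After s6: [1, 2, 3, 4, 5, 7, 6]
  After s5: [1, 2, 3, 4, 7, 5, 6]
  After s3: [1, 2, 4, 3, 7, 5, 6]
  After s3: [1, 2, 3, 4, 7, 5, 6]
  After s4: [1, 2, 3, 7, 4, 5, 6]
  After s4: [1, 2, 3, 4, 7, 5, 6]
Final permutation: [1, 2, 3, 4, 7, 5, 6]

[1, 2, 3, 4, 7, 5, 6]


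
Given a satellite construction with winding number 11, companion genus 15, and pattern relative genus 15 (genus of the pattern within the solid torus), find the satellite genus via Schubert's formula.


Schubert: g(satellite) = g_rel(pattern) + |winding| * g(companion),
where g_rel(pattern) is the genus of the pattern relative to the solid torus.
= 15 + 11 * 15
= 15 + 165 = 180

180


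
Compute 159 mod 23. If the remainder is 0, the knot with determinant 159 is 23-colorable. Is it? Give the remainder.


Step 1: A knot is p-colorable if and only if p divides its determinant.
Step 2: Compute 159 mod 23.
159 = 6 * 23 + 21
Step 3: 159 mod 23 = 21
Step 4: The knot is 23-colorable: no

21


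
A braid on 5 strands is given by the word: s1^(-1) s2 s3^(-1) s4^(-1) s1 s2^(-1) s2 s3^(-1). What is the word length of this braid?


The word length counts the number of generators (including inverses).
Listing each generator: s1^(-1), s2, s3^(-1), s4^(-1), s1, s2^(-1), s2, s3^(-1)
There are 8 generators in this braid word.

8


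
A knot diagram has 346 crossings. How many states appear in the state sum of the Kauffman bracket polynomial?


Each crossing contributes 2 choices (A-smoothing or B-smoothing).
Total states = 2^346 = 143343663499379469475676305956380433799785311823017570233599302461682679755530300504376159569382855409664

143343663499379469475676305956380433799785311823017570233599302461682679755530300504376159569382855409664


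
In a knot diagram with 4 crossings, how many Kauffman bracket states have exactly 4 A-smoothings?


We choose which 4 of 4 crossings get A-smoothings.
C(4, 4) = 4! / (4! * 0!)
= 1

1


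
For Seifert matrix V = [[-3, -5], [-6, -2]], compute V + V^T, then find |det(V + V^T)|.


Step 1: Form V + V^T where V = [[-3, -5], [-6, -2]]
  V^T = [[-3, -6], [-5, -2]]
  V + V^T = [[-6, -11], [-11, -4]]
Step 2: det(V + V^T) = (-6)*(-4) - (-11)*(-11)
  = 24 - 121 = -97
Step 3: Knot determinant = |det(V + V^T)| = |-97| = 97

97


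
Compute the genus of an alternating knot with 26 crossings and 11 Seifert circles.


For alternating knots, g = (c - s + 1)/2.
= (26 - 11 + 1)/2
= 16/2 = 8

8


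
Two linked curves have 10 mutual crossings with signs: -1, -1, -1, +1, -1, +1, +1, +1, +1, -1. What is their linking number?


Step 1: Count positive crossings: 5
Step 2: Count negative crossings: 5
Step 3: Sum of signs = 5 - 5 = 0
Step 4: Linking number = sum/2 = 0/2 = 0

0


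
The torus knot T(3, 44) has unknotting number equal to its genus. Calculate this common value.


For a torus knot T(p,q), both the unknotting number and genus equal (p-1)(q-1)/2.
= (3-1)(44-1)/2
= 2*43/2
= 86/2 = 43

43


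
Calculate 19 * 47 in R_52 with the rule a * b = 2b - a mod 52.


19 * 47 = 2*47 - 19 mod 52
= 94 - 19 mod 52
= 75 mod 52 = 23

23


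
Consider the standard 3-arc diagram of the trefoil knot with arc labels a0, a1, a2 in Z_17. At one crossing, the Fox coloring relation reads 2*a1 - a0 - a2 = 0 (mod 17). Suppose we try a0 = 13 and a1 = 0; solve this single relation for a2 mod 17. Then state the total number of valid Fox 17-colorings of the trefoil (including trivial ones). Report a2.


Step 1: Apply the given crossing relation 2*a1 - a0 - a2 = 0 (mod 17).
  a2 = 2*a1 - a0 mod 17
  a2 = 2*0 - 13 mod 17
  a2 = 0 - 13 mod 17
  a2 = -13 mod 17 = 4
Step 2: The trefoil has determinant 3.
  Number of Fox p-colorings (p prime) is p^2 if p = 3, else p.
  Since 17 does not divide 3, only trivial (constant) colorings exist.
  (So the trial a0 = 13, a1 = 0 with a0 != a1 does NOT extend to a valid coloring of the whole trefoil: the other two crossing relations require 3*(a1 - a0) = 0 (mod 17), which fails.)
  Total colorings = 17
Step 3: a2 = 4, total Fox 17-colorings = 17

4


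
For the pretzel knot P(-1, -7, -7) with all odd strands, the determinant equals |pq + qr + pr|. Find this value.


Step 1: Compute pq + qr + pr.
pq = (-1)*(-7) = 7
qr = (-7)*(-7) = 49
pr = (-1)*(-7) = 7
pq + qr + pr = 7 + 49 + 7 = 63
Step 2: Take absolute value.
det(P(-1,-7,-7)) = |63| = 63

63


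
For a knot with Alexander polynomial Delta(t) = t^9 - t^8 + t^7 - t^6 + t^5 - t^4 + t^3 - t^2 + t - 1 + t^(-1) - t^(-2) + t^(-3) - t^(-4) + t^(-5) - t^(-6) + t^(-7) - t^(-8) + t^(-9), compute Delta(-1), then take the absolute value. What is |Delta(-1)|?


Step 1: The polynomial has 19 terms with alternating signs, exponents from 9 down to -9.
Step 2: Substitute t = -1. The i-th term has coefficient (-1)^i and exponent (m-i),
  so its value is (-1)^i * (-1)^(m-i) = (-1)^m = -1 for every i.
Step 3: All 19 terms equal -1, so Delta(-1) = 19 * (-1) = -19
Step 4: |Delta(-1)| = 19

19


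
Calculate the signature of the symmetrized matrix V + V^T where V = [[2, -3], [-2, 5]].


Step 1: V + V^T = [[4, -5], [-5, 10]]
Step 2: trace = 14, det = 15
Step 3: Discriminant = 14^2 - 4*15 = 136
Step 4: Eigenvalues: 12.831, 1.16905
Step 5: Signature = (# positive eigenvalues) - (# negative eigenvalues) = 2

2


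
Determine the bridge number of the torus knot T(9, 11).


The bridge number of T(p,q) is min(p,q).
min(9, 11) = 9

9


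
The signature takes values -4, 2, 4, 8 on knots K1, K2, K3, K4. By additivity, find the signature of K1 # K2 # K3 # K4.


The signature is additive under connected sum.
signature(K1 # K2 # K3 # K4) = (-4) + (2) + (4) + (8)
= 10

10


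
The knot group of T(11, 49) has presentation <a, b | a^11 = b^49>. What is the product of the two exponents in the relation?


The relation is a^11 = b^49.
Product of exponents = 11 * 49
= 539

539


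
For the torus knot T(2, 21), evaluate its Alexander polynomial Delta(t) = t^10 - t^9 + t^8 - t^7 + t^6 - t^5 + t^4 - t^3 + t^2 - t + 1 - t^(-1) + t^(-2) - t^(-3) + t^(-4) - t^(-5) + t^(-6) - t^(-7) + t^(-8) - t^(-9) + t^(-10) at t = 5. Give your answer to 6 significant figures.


Substituting t = 5 into Delta(t) = t^10 - t^9 + t^8 - t^7 + t^6 - t^5 + t^4 - t^3 + t^2 - t + 1 - t^(-1) + t^(-2) - t^(-3) + t^(-4) - t^(-5) + t^(-6) - t^(-7) + t^(-8) - t^(-9) + t^(-10):
Term values: (9765625) + (-1953125) + (390625) + (-78125) + (15625) + (-3125) + (625) + (-125) + (25) + (-5) + (1) + (-0.2) + (0.04) + (-0.008) + (0.0016) + (-0.00032) + (6.4e-05) + (-1.28e-05) + (2.56e-06) + (-5.12e-07) + (1.024e-07)
Sum = 8138020.833
Rounded to 6 significant figures: 8.13802e+06

8.13802e+06


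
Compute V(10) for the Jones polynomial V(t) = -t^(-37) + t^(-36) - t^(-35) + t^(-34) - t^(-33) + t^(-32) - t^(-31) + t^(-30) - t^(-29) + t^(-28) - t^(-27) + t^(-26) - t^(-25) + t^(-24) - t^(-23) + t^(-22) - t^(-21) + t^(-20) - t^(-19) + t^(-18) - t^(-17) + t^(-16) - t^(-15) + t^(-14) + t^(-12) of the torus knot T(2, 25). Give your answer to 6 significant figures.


Substituting t = 10 into V(t) = -t^(-37) + t^(-36) - t^(-35) + t^(-34) - t^(-33) + t^(-32) - t^(-31) + t^(-30) - t^(-29) + t^(-28) - t^(-27) + t^(-26) - t^(-25) + t^(-24) - t^(-23) + t^(-22) - t^(-21) + t^(-20) - t^(-19) + t^(-18) - t^(-17) + t^(-16) - t^(-15) + t^(-14) + t^(-12):
  (-)t^(-37) = -1e-37
  (+)t^(-36) = 1e-36
  (-)t^(-35) = -1e-35
  (+)t^(-34) = 1e-34
  (-)t^(-33) = -1e-33
  (+)t^(-32) = 1e-32
  (-)t^(-31) = -1e-31
  (+)t^(-30) = 1e-30
  (-)t^(-29) = -1e-29
  (+)t^(-28) = 1e-28
  (-)t^(-27) = -1e-27
  (+)t^(-26) = 1e-26
  (-)t^(-25) = -1e-25
  (+)t^(-24) = 1e-24
  (-)t^(-23) = -1e-23
  (+)t^(-22) = 1e-22
  (-)t^(-21) = -1e-21
  (+)t^(-20) = 1e-20
  (-)t^(-19) = -1e-19
  (+)t^(-18) = 1e-18
  (-)t^(-17) = -1e-17
  (+)t^(-16) = 1e-16
  (-)t^(-15) = -1e-15
  (+)t^(-14) = 1e-14
  (+)t^(-12) = 1e-12
Sum = (-1e-37) + (1e-36) + (-1e-35) + (1e-34) + (-1e-33) + (1e-32) + (-1e-31) + (1e-30) + (-1e-29) + (1e-28) + (-1e-27) + (1e-26) + (-1e-25) + (1e-24) + (-1e-23) + (1e-22) + (-1e-21) + (1e-20) + (-1e-19) + (1e-18) + (-1e-17) + (1e-16) + (-1e-15) + (1e-14) + (1e-12)
= 1.009090909e-12
Rounded to 6 significant figures: 1.00909e-12

1.00909e-12


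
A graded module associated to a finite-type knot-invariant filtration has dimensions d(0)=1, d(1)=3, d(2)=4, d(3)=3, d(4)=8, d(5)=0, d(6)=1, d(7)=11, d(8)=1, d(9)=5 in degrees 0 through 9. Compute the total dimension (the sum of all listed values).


Total dimension = d(0) + d(1) + ... + d(9)
= 1 + 3 + 4 + 3 + 8 + 0 + 1 + 11 + 1 + 5
= 37

37


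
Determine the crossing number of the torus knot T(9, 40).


For a torus knot T(p, q) with gcd(p,q)=1,
the crossing number is min(p*(q-1), q*(p-1)).
p*(q-1) = 9*39 = 351
q*(p-1) = 40*8 = 320
min(351, 320) = 320

320


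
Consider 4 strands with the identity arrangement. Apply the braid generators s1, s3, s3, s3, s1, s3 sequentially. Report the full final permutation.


Starting with identity [1, 2, 3, 4].
Apply generators in sequence:
  After s1: [2, 1, 3, 4]
  After s3: [2, 1, 4, 3]
  After s3: [2, 1, 3, 4]
  After s3: [2, 1, 4, 3]
  After s1: [1, 2, 4, 3]
  After s3: [1, 2, 3, 4]
Final permutation: [1, 2, 3, 4]

[1, 2, 3, 4]


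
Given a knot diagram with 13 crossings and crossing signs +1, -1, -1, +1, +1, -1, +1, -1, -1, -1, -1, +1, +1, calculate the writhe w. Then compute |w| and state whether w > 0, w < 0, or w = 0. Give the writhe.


Step 1: Count positive crossings (+1).
Positive crossings: 6
Step 2: Count negative crossings (-1).
Negative crossings: 7
Step 3: Writhe = (positive) - (negative)
w = 6 - 7 = -1
Step 4: |w| = 1, and w is negative

-1


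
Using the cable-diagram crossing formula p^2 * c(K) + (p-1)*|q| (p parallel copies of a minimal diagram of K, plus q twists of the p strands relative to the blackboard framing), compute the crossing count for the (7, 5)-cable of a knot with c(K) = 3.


Step 1: Each of the c(K) crossings of the companion diagram becomes p*p = p^2 crossings among the p parallel strands, and each of the |q| twists s_1 s_2 ... s_(p-1) adds (p-1) crossings.
  Crossings = p^2 * c(K) + (p-1)*|q|
Step 2: = 7^2 * 3 + (7-1)*5
Step 3: = 49*3 + 6*5
Step 4: = 147 + 30 = 177

177


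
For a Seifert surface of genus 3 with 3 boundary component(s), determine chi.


chi = 2 - 2g - b
= 2 - 2*3 - 3
= 2 - 6 - 3 = -7

-7


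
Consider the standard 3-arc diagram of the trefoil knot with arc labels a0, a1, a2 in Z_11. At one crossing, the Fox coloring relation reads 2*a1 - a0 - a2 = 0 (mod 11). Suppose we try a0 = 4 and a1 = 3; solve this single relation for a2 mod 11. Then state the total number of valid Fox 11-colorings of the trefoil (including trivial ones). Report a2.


Step 1: Apply the given crossing relation 2*a1 - a0 - a2 = 0 (mod 11).
  a2 = 2*a1 - a0 mod 11
  a2 = 2*3 - 4 mod 11
  a2 = 6 - 4 mod 11
  a2 = 2 mod 11 = 2
Step 2: The trefoil has determinant 3.
  Number of Fox p-colorings (p prime) is p^2 if p = 3, else p.
  Since 11 does not divide 3, only trivial (constant) colorings exist.
  (So the trial a0 = 4, a1 = 3 with a0 != a1 does NOT extend to a valid coloring of the whole trefoil: the other two crossing relations require 3*(a1 - a0) = 0 (mod 11), which fails.)
  Total colorings = 11
Step 3: a2 = 2, total Fox 11-colorings = 11

2


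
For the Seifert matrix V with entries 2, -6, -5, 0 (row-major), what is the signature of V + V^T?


Step 1: V + V^T = [[4, -11], [-11, 0]]
Step 2: trace = 4, det = -121
Step 3: Discriminant = 4^2 - 4*(-121) = 500
Step 4: Eigenvalues: 13.1803, -9.18034
Step 5: Signature = (# positive eigenvalues) - (# negative eigenvalues) = 0

0


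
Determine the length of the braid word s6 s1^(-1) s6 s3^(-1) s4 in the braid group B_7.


The word length counts the number of generators (including inverses).
Listing each generator: s6, s1^(-1), s6, s3^(-1), s4
There are 5 generators in this braid word.

5


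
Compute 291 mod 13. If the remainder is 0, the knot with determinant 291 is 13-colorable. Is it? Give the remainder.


Step 1: A knot is p-colorable if and only if p divides its determinant.
Step 2: Compute 291 mod 13.
291 = 22 * 13 + 5
Step 3: 291 mod 13 = 5
Step 4: The knot is 13-colorable: no

5


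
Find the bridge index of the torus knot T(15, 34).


The bridge number of T(p,q) is min(p,q).
min(15, 34) = 15

15


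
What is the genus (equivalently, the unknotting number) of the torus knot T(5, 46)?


For a torus knot T(p,q), both the unknotting number and genus equal (p-1)(q-1)/2.
= (5-1)(46-1)/2
= 4*45/2
= 180/2 = 90

90


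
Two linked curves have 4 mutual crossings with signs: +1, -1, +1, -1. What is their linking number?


Step 1: Count positive crossings: 2
Step 2: Count negative crossings: 2
Step 3: Sum of signs = 2 - 2 = 0
Step 4: Linking number = sum/2 = 0/2 = 0

0


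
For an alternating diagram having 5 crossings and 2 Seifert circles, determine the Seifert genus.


For alternating knots, g = (c - s + 1)/2.
= (5 - 2 + 1)/2
= 4/2 = 2

2


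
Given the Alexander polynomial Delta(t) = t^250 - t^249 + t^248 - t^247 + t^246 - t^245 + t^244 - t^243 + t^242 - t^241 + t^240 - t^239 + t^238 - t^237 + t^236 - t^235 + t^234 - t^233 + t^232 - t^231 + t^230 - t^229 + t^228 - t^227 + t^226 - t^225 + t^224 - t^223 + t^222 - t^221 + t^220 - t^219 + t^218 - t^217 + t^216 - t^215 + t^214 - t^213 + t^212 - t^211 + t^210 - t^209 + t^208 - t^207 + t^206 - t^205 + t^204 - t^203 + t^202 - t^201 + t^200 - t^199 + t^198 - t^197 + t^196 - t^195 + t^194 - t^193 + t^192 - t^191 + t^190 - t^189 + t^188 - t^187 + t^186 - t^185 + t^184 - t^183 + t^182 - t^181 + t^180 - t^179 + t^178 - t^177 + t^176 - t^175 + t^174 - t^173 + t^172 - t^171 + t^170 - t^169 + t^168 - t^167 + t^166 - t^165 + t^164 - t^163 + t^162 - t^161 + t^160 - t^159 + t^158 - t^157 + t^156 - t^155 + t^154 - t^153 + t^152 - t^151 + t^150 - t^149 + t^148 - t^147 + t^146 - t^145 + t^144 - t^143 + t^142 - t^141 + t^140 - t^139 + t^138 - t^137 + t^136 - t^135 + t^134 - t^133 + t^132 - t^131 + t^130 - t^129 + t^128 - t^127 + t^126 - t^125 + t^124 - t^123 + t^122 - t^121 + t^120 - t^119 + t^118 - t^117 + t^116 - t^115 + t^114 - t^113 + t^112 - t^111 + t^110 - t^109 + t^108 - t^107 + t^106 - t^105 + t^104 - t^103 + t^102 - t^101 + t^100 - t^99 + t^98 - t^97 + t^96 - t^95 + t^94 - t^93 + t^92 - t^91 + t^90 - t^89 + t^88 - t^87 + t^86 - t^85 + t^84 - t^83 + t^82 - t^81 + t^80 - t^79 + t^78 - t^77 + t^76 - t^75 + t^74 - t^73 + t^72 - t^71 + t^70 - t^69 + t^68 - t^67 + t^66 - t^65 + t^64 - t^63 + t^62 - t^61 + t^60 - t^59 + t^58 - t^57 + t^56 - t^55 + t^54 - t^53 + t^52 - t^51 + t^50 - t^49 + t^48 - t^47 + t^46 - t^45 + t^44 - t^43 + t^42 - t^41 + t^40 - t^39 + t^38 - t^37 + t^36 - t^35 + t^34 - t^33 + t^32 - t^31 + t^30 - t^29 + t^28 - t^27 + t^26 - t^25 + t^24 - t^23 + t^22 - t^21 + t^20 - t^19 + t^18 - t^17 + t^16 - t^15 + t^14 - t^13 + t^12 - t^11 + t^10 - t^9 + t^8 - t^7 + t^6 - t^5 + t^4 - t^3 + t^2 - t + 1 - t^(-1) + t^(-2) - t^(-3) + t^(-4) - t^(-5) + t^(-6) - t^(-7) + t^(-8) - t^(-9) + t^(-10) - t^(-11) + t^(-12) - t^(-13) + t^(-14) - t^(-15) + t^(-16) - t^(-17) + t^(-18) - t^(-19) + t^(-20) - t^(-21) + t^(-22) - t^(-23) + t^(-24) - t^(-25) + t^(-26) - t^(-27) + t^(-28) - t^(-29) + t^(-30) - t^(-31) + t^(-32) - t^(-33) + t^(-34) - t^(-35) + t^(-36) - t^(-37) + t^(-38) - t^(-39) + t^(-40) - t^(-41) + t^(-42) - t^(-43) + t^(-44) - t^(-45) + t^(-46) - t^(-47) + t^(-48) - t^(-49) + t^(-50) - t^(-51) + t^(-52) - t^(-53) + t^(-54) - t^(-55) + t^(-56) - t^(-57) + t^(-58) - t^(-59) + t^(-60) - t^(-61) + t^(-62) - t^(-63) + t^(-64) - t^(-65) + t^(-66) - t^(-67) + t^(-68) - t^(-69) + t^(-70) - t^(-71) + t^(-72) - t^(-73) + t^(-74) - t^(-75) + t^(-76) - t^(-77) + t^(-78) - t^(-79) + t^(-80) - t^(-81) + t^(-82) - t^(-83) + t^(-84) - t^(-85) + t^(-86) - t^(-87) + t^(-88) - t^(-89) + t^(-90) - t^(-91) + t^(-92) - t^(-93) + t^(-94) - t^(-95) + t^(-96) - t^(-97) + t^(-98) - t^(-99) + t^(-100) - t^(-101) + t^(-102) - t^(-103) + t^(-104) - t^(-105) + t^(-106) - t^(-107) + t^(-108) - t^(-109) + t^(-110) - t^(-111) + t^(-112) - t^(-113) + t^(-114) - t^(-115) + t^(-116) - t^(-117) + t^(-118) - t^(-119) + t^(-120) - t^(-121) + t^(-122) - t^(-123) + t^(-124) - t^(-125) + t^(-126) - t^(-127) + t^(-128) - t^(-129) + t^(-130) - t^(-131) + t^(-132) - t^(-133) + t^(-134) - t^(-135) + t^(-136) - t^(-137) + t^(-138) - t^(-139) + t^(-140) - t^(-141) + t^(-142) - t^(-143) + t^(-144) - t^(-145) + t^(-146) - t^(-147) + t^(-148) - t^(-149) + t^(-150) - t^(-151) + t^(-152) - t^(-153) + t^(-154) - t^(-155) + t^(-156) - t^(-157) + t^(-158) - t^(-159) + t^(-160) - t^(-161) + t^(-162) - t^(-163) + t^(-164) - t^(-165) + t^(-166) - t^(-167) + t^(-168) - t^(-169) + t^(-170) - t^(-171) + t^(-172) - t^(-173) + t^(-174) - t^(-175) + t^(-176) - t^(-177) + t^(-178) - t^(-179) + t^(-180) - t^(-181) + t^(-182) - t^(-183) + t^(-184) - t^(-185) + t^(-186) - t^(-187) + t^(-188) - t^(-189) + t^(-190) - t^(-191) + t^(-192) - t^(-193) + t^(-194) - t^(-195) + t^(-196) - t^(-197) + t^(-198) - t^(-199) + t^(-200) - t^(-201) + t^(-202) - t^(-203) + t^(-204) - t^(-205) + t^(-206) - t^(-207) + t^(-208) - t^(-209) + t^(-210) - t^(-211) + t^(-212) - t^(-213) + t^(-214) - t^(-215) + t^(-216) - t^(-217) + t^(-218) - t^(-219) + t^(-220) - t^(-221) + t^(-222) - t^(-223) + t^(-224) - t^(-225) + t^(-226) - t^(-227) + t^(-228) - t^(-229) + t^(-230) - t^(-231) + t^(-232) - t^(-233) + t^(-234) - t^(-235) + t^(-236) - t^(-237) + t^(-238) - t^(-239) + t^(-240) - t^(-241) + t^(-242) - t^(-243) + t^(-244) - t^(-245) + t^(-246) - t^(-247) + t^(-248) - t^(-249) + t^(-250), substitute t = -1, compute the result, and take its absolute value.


Step 1: The polynomial has 501 terms with alternating signs, exponents from 250 down to -250.
Step 2: Substitute t = -1. The i-th term has coefficient (-1)^i and exponent (m-i),
  so its value is (-1)^i * (-1)^(m-i) = (-1)^m = 1 for every i.
Step 3: All 501 terms equal 1, so Delta(-1) = 501 * (1) = 501
Step 4: |Delta(-1)| = 501

501


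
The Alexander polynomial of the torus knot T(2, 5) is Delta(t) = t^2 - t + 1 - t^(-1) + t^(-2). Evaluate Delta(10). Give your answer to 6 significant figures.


Substituting t = 10 into Delta(t) = t^2 - t + 1 - t^(-1) + t^(-2):
Term values: (100) + (-10) + (1) + (-0.1) + (0.01)
Sum = 90.91
Rounded to 6 significant figures: 90.91

90.91


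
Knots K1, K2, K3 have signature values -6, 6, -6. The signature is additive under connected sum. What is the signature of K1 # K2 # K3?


The signature is additive under connected sum.
signature(K1 # K2 # K3) = (-6) + (6) + (-6)
= -6

-6


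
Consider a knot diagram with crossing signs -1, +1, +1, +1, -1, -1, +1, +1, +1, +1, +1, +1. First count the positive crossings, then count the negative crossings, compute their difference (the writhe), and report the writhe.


Step 1: Count positive crossings (+1).
Positive crossings: 9
Step 2: Count negative crossings (-1).
Negative crossings: 3
Step 3: Writhe = (positive) - (negative)
w = 9 - 3 = 6
Step 4: |w| = 6, and w is positive

6


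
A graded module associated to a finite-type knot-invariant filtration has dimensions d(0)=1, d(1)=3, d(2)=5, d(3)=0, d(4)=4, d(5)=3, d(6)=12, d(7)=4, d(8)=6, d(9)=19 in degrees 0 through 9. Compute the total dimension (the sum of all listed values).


Total dimension = d(0) + d(1) + ... + d(9)
= 1 + 3 + 5 + 0 + 4 + 3 + 12 + 4 + 6 + 19
= 57

57


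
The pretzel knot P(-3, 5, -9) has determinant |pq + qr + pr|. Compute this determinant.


Step 1: Compute pq + qr + pr.
pq = (-3)*5 = -15
qr = 5*(-9) = -45
pr = (-3)*(-9) = 27
pq + qr + pr = -15 + (-45) + 27 = -33
Step 2: Take absolute value.
det(P(-3,5,-9)) = |-33| = 33

33


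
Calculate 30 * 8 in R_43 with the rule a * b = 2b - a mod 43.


30 * 8 = 2*8 - 30 mod 43
= 16 - 30 mod 43
= -14 mod 43 = 29

29


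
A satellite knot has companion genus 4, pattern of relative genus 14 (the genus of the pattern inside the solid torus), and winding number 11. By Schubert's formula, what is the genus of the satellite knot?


Schubert: g(satellite) = g_rel(pattern) + |winding| * g(companion),
where g_rel(pattern) is the genus of the pattern relative to the solid torus.
= 14 + 11 * 4
= 14 + 44 = 58

58


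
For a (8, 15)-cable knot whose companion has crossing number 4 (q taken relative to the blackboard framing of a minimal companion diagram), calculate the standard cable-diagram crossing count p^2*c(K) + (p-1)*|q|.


Step 1: Each of the c(K) crossings of the companion diagram becomes p*p = p^2 crossings among the p parallel strands, and each of the |q| twists s_1 s_2 ... s_(p-1) adds (p-1) crossings.
  Crossings = p^2 * c(K) + (p-1)*|q|
Step 2: = 8^2 * 4 + (8-1)*15
Step 3: = 64*4 + 7*15
Step 4: = 256 + 105 = 361

361


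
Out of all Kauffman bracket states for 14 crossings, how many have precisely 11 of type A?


We choose which 11 of 14 crossings get A-smoothings.
C(14, 11) = 14! / (11! * 3!)
= 364

364


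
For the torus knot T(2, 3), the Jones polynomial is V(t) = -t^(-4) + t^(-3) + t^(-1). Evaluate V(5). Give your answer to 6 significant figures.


Substituting t = 5 into V(t) = -t^(-4) + t^(-3) + t^(-1):
  (-)t^(-4) = -0.0016
  (+)t^(-3) = 0.008
  (+)t^(-1) = 0.2
Sum = (-0.0016) + (0.008) + (0.2)
= 0.2064
Rounded to 6 significant figures: 0.2064

0.2064


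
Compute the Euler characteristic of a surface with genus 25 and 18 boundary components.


chi = 2 - 2g - b
= 2 - 2*25 - 18
= 2 - 50 - 18 = -66

-66


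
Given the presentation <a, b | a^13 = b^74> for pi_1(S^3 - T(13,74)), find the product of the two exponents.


The relation is a^13 = b^74.
Product of exponents = 13 * 74
= 962

962


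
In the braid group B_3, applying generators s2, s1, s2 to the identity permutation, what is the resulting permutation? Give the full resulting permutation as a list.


Starting with identity [1, 2, 3].
Apply generators in sequence:
  After s2: [1, 3, 2]
  After s1: [3, 1, 2]
  After s2: [3, 2, 1]
Final permutation: [3, 2, 1]

[3, 2, 1]


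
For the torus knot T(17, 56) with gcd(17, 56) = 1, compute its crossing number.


For a torus knot T(p, q) with gcd(p,q)=1,
the crossing number is min(p*(q-1), q*(p-1)).
p*(q-1) = 17*55 = 935
q*(p-1) = 56*16 = 896
min(935, 896) = 896

896


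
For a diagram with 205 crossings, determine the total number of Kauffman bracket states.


Each crossing contributes 2 choices (A-smoothing or B-smoothing).
Total states = 2^205 = 51422017416287688817342786954917203280710495801049370729644032

51422017416287688817342786954917203280710495801049370729644032


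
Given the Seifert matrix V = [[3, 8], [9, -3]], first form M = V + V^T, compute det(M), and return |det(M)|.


Step 1: Form V + V^T where V = [[3, 8], [9, -3]]
  V^T = [[3, 9], [8, -3]]
  V + V^T = [[6, 17], [17, -6]]
Step 2: det(V + V^T) = 6*(-6) - 17*17
  = -36 - 289 = -325
Step 3: Knot determinant = |det(V + V^T)| = |-325| = 325

325


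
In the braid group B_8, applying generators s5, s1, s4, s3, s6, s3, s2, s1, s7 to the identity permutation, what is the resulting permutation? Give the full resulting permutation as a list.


Starting with identity [1, 2, 3, 4, 5, 6, 7, 8].
Apply generators in sequence:
  After s5: [1, 2, 3, 4, 6, 5, 7, 8]
  After s1: [2, 1, 3, 4, 6, 5, 7, 8]
  After s4: [2, 1, 3, 6, 4, 5, 7, 8]
  After s3: [2, 1, 6, 3, 4, 5, 7, 8]
  After s6: [2, 1, 6, 3, 4, 7, 5, 8]
  After s3: [2, 1, 3, 6, 4, 7, 5, 8]
  After s2: [2, 3, 1, 6, 4, 7, 5, 8]
  After s1: [3, 2, 1, 6, 4, 7, 5, 8]
  After s7: [3, 2, 1, 6, 4, 7, 8, 5]
Final permutation: [3, 2, 1, 6, 4, 7, 8, 5]

[3, 2, 1, 6, 4, 7, 8, 5]


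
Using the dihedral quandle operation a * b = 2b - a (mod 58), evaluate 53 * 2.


53 * 2 = 2*2 - 53 mod 58
= 4 - 53 mod 58
= -49 mod 58 = 9

9


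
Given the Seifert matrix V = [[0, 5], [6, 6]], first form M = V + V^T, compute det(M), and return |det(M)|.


Step 1: Form V + V^T where V = [[0, 5], [6, 6]]
  V^T = [[0, 6], [5, 6]]
  V + V^T = [[0, 11], [11, 12]]
Step 2: det(V + V^T) = 0*12 - 11*11
  = 0 - 121 = -121
Step 3: Knot determinant = |det(V + V^T)| = |-121| = 121

121


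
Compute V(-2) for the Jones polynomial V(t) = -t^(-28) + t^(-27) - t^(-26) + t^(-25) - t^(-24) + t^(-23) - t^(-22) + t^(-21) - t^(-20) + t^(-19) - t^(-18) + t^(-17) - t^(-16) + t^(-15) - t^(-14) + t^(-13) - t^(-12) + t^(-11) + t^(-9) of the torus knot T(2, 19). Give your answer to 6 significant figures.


Substituting t = -2 into V(t) = -t^(-28) + t^(-27) - t^(-26) + t^(-25) - t^(-24) + t^(-23) - t^(-22) + t^(-21) - t^(-20) + t^(-19) - t^(-18) + t^(-17) - t^(-16) + t^(-15) - t^(-14) + t^(-13) - t^(-12) + t^(-11) + t^(-9):
  (-)t^(-28) = -3.72529e-09
  (+)t^(-27) = -7.45058e-09
  (-)t^(-26) = -1.49012e-08
  (+)t^(-25) = -2.98023e-08
  (-)t^(-24) = -5.96046e-08
  (+)t^(-23) = -1.19209e-07
  (-)t^(-22) = -2.38419e-07
  (+)t^(-21) = -4.76837e-07
  (-)t^(-20) = -9.53674e-07
  (+)t^(-19) = -1.90735e-06
  (-)t^(-18) = -3.8147e-06
  (+)t^(-17) = -7.62939e-06
  (-)t^(-16) = -1.52588e-05
  (+)t^(-15) = -3.05176e-05
  (-)t^(-14) = -6.10352e-05
  (+)t^(-13) = -0.00012207
  (-)t^(-12) = -0.000244141
  (+)t^(-11) = -0.000488281
  (+)t^(-9) = -0.00195312
Sum = (-3.72529e-09) + (-7.45058e-09) + (-1.49012e-08) + (-2.98023e-08) + (-5.96046e-08) + (-1.19209e-07) + (-2.38419e-07) + (-4.76837e-07) + (-9.53674e-07) + (-1.90735e-06) + (-3.8147e-06) + (-7.62939e-06) + (-1.52588e-05) + (-3.05176e-05) + (-6.10352e-05) + (-0.00012207) + (-0.000244141) + (-0.000488281) + (-0.00195312)
= -0.002929683775
Rounded to 6 significant figures: -0.00292968

-0.00292968


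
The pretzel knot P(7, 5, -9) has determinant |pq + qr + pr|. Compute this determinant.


Step 1: Compute pq + qr + pr.
pq = 7*5 = 35
qr = 5*(-9) = -45
pr = 7*(-9) = -63
pq + qr + pr = 35 + (-45) + (-63) = -73
Step 2: Take absolute value.
det(P(7,5,-9)) = |-73| = 73

73


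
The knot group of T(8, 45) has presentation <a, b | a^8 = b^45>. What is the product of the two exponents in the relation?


The relation is a^8 = b^45.
Product of exponents = 8 * 45
= 360

360


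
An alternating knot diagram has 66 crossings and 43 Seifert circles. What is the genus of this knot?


For alternating knots, g = (c - s + 1)/2.
= (66 - 43 + 1)/2
= 24/2 = 12

12


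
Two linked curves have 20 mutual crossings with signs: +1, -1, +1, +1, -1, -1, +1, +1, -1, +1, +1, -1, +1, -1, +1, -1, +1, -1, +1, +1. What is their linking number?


Step 1: Count positive crossings: 12
Step 2: Count negative crossings: 8
Step 3: Sum of signs = 12 - 8 = 4
Step 4: Linking number = sum/2 = 4/2 = 2

2


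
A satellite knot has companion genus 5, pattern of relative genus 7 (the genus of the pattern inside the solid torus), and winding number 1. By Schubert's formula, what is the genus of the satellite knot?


Schubert: g(satellite) = g_rel(pattern) + |winding| * g(companion),
where g_rel(pattern) is the genus of the pattern relative to the solid torus.
= 7 + 1 * 5
= 7 + 5 = 12

12


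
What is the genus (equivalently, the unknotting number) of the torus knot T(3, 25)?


For a torus knot T(p,q), both the unknotting number and genus equal (p-1)(q-1)/2.
= (3-1)(25-1)/2
= 2*24/2
= 48/2 = 24

24


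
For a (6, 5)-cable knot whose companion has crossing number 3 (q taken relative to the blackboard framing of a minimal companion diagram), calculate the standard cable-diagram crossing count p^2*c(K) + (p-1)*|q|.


Step 1: Each of the c(K) crossings of the companion diagram becomes p*p = p^2 crossings among the p parallel strands, and each of the |q| twists s_1 s_2 ... s_(p-1) adds (p-1) crossings.
  Crossings = p^2 * c(K) + (p-1)*|q|
Step 2: = 6^2 * 3 + (6-1)*5
Step 3: = 36*3 + 5*5
Step 4: = 108 + 25 = 133

133


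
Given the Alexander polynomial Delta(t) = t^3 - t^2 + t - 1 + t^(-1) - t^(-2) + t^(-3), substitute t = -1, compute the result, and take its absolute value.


Step 1: The polynomial has 7 terms with alternating signs, exponents from 3 down to -3.
Step 2: Substitute t = -1. The i-th term has coefficient (-1)^i and exponent (m-i),
  so its value is (-1)^i * (-1)^(m-i) = (-1)^m = -1 for every i.
Step 3: All 7 terms equal -1, so Delta(-1) = 7 * (-1) = -7
Step 4: |Delta(-1)| = 7

7


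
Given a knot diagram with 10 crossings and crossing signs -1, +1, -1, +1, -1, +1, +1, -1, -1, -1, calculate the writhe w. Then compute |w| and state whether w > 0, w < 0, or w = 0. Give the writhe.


Step 1: Count positive crossings (+1).
Positive crossings: 4
Step 2: Count negative crossings (-1).
Negative crossings: 6
Step 3: Writhe = (positive) - (negative)
w = 4 - 6 = -2
Step 4: |w| = 2, and w is negative

-2


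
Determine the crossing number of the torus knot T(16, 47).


For a torus knot T(p, q) with gcd(p,q)=1,
the crossing number is min(p*(q-1), q*(p-1)).
p*(q-1) = 16*46 = 736
q*(p-1) = 47*15 = 705
min(736, 705) = 705

705


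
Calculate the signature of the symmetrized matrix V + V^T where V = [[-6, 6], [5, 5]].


Step 1: V + V^T = [[-12, 11], [11, 10]]
Step 2: trace = -2, det = -241
Step 3: Discriminant = (-2)^2 - 4*(-241) = 968
Step 4: Eigenvalues: 14.5563, -16.5563
Step 5: Signature = (# positive eigenvalues) - (# negative eigenvalues) = 0

0


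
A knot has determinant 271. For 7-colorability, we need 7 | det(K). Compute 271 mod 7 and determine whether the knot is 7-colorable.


Step 1: A knot is p-colorable if and only if p divides its determinant.
Step 2: Compute 271 mod 7.
271 = 38 * 7 + 5
Step 3: 271 mod 7 = 5
Step 4: The knot is 7-colorable: no

5


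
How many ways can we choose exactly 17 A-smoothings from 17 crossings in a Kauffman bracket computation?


We choose which 17 of 17 crossings get A-smoothings.
C(17, 17) = 17! / (17! * 0!)
= 1

1


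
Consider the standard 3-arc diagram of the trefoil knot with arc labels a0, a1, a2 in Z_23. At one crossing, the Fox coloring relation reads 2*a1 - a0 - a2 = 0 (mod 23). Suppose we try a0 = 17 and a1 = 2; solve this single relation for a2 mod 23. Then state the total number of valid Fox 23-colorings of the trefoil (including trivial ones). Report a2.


Step 1: Apply the given crossing relation 2*a1 - a0 - a2 = 0 (mod 23).
  a2 = 2*a1 - a0 mod 23
  a2 = 2*2 - 17 mod 23
  a2 = 4 - 17 mod 23
  a2 = -13 mod 23 = 10
Step 2: The trefoil has determinant 3.
  Number of Fox p-colorings (p prime) is p^2 if p = 3, else p.
  Since 23 does not divide 3, only trivial (constant) colorings exist.
  (So the trial a0 = 17, a1 = 2 with a0 != a1 does NOT extend to a valid coloring of the whole trefoil: the other two crossing relations require 3*(a1 - a0) = 0 (mod 23), which fails.)
  Total colorings = 23
Step 3: a2 = 10, total Fox 23-colorings = 23

10


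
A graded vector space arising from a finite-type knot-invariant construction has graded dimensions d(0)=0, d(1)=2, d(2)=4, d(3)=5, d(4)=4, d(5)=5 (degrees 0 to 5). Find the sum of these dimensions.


Total dimension = d(0) + d(1) + ... + d(5)
= 0 + 2 + 4 + 5 + 4 + 5
= 20

20


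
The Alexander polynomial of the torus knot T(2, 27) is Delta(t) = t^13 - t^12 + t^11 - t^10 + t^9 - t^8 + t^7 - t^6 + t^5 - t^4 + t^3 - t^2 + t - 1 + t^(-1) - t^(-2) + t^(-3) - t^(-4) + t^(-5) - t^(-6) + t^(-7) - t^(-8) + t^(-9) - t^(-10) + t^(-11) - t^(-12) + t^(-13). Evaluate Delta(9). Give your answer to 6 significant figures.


Substituting t = 9 into Delta(t) = t^13 - t^12 + t^11 - t^10 + t^9 - t^8 + t^7 - t^6 + t^5 - t^4 + t^3 - t^2 + t - 1 + t^(-1) - t^(-2) + t^(-3) - t^(-4) + t^(-5) - t^(-6) + t^(-7) - t^(-8) + t^(-9) - t^(-10) + t^(-11) - t^(-12) + t^(-13):
Term values: (2541865828329) + (-282429536481) + (31381059609) + (-3486784401) + (387420489) + (-43046721) + (4782969) + (-531441) + (59049) + (-6561) + (729) + (-81) + (9) + (-1) + (0.111111) + (-0.0123457) + (0.00137174) + (-0.000152416) + (1.69351e-05) + (-1.88168e-06) + (2.09075e-07) + (-2.32306e-08) + (2.58117e-09) + (-2.86797e-10) + (3.18664e-11) + (-3.54071e-12) + (3.93412e-13)
Sum = 2.287679245e+12
Rounded to 6 significant figures: 2.28768e+12

2.28768e+12


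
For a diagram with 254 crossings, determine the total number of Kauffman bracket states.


Each crossing contributes 2 choices (A-smoothing or B-smoothing).
Total states = 2^254 = 28948022309329048855892746252171976963317496166410141009864396001978282409984

28948022309329048855892746252171976963317496166410141009864396001978282409984


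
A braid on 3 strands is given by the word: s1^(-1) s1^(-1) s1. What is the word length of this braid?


The word length counts the number of generators (including inverses).
Listing each generator: s1^(-1), s1^(-1), s1
There are 3 generators in this braid word.

3


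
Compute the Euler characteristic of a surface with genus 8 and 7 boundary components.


chi = 2 - 2g - b
= 2 - 2*8 - 7
= 2 - 16 - 7 = -21

-21


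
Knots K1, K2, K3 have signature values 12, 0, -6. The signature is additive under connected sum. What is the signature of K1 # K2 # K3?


The signature is additive under connected sum.
signature(K1 # K2 # K3) = (12) + (0) + (-6)
= 6

6
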